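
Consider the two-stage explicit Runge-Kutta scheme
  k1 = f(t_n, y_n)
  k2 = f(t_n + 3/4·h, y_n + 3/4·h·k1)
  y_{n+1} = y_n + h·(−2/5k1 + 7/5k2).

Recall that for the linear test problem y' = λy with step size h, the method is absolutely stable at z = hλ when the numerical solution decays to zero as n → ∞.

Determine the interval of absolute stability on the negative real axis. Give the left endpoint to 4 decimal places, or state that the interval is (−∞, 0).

z∈(-0.9524,0).

Test eqn y'=λy, z=hλ:
  k1=λy_n ⇒ h·k1=z·y_n;  k2=λ(1+3/4z)y_n ⇒ h·k2=z(1+3/4z)y_n
  y_{n+1}/y_n = 1 − 2/5z + 7/5z(1+3/4z) = 1 + z + 21/20z²
  Hence R(z) = 1 + z + 21/20z².

Need |R(x)|<1, x<0.
x=-1.54: |R|=1.9502
R=1: x+21/20x²=0 ⇒ x=−20/21=-0.9524; min R=1−1/(4·21/20)=0.7619>−1
Confirm numerically:
  x=-0.868: |R|=0.92310 <1
  x=-0.780: |R|=0.85882 <1
  x=-0.644: |R|=0.79147 <1
  x=-0.463: |R|=0.76209 <1
  x=-1.365: |R|=1.59139 >1
  x=-1.062: |R|=1.12224 >1
So |R|<1 on (-0.9524, 0).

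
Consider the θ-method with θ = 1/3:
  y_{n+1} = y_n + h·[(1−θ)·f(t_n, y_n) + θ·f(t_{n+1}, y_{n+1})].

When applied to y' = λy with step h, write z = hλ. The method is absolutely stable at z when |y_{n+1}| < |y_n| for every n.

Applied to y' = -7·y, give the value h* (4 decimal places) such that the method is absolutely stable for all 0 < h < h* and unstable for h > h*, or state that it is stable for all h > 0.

Set f=λy, z=hλ:
  y_{n+1} = y_n + z·[2/3·y_n + 1/3·y_{n+1}] ⇒ (1 − 1/3z)y_{n+1} = (1 + 2/3z)y_n
  ⇒ R(z) = (1 + 2/3z)/(1 − 1/3z).

Find x<0 with |R(x)|<1.
x=-0.74: |R|=0.4064
R=−1: 1+2/3x = −1+1/3x ⇒ -1/3x=2 ⇒ x=2/(-1/3)=-6.0000
Confirm numerically:
  x=-5.517: |R|=0.94329 <1
  x=-5.360: |R|=0.92344 <1
  x=-3.748: |R|=0.66627 <1
  x=-3.551: |R|=0.62616 <1
  x=-6.402: |R|=1.04276 >1
  x=-6.113: |R|=1.01240 >1
  x=-6.066: |R|=1.00728 >1
So |R|<1 on (-6.0000, 0).

(-6.0000,0); λ=-7 ⇒ h* = (6)/7 = 0.8571.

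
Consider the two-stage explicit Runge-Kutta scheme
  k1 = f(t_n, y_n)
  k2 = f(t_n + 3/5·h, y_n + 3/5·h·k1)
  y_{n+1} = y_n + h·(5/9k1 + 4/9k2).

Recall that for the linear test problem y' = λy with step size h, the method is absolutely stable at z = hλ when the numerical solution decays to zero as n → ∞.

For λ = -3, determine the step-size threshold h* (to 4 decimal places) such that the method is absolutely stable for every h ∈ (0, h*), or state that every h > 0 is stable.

(-3.7500,0); λ=-3 ⇒ h* = (15/4)/3 = 1.2500.

On y'=λy, z=hλ:
  k1=λy_n ⇒ h·k1=z·y_n;  k2=λ(1+3/5z)y_n ⇒ h·k2=z(1+3/5z)y_n
  y_{n+1}/y_n = 1 + 5/9z + 4/9z(1+3/5z) = 1 + z + 4/15z²
  Hence R(z) = 1 + z + 4/15z².

Solve |R(x)|<1 on ℝ⁻.
x=-1.46: |R|=0.1084
R=1: x+4/15x²=0 ⇒ x=−15/4=-3.7500; min R=1−1/(4·4/15)=0.0625>−1
Confirm numerically:
  x=-3.630: |R|=0.88384 <1
  x=-3.195: |R|=0.52714 <1
  x=-2.488: |R|=0.16271 <1
  x=-4.309: |R|=1.64233 >1
  x=-4.049: |R|=1.32284 >1
Interval (-3.7500, 0).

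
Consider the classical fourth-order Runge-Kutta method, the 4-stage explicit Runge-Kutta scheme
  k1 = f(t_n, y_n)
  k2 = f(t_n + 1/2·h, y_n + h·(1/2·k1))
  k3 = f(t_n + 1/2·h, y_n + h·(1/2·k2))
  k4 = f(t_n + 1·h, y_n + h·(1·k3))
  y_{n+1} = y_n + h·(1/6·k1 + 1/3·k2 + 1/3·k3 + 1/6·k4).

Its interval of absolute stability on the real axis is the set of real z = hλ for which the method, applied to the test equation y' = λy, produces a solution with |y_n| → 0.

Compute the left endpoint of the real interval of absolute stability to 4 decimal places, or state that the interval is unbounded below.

z* = -2.7853.

With y'=λy (z=hλ):
  order 4, 4-stage ⇒ R(z)=1+z+z^2/2+z^3/6+z^4/24
  (e.g. R(-1.69)=0.27347, |R|=0.27347)

Solve |R(x)|<1 on ℝ⁻.
x=-1.69: |R|=0.2735
|R(-2.57)|=0.7210 |R(-2.5)|=0.6484 |R(-2.15)|=0.3952
Bisect:
  x_lo=-3.5423 |R|=2.8839  x_hi=-0.3358 |R|=0.7148
  mid=-1.93903 |R|=0.31483 →hi
  mid=-2.74066 |R|=0.93476 →hi
  mid=-3.14147 |R|=1.68393 →lo
  mid=-2.94107 |R|=1.26141 →lo
  mid=-2.84086 |R|=1.08706 →lo
  mid=-2.79076 |R|=1.00827 →lo
  mid=-2.76571 |R|=0.97087 →hi
  mid=-2.77824 |R|=0.98941 →hi
  ...
  [-2.78548,-2.78528] ⇒ x*=-2.7853
So |R|<1 on (-2.7853, 0).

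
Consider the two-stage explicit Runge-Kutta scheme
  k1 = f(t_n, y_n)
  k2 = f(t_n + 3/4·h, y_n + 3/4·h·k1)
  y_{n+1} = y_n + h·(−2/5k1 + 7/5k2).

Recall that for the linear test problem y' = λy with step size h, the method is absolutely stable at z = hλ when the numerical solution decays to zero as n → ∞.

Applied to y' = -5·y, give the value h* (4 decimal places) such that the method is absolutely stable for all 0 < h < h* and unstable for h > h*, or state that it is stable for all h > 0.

Test eqn y'=λy, z=hλ:
  k1=λy_n ⇒ h·k1=z·y_n;  k2=λ(1+3/4z)y_n ⇒ h·k2=z(1+3/4z)y_n
  y_{n+1}/y_n = 1 − 2/5z + 7/5z(1+3/4z) = 1 + z + 21/20z²
  Hence R(z) = 1 + z + 21/20z².

Solve |R(x)|<1 on ℝ⁻.
x=-0.47: |R|=0.7619
R=1: x+21/20x²=0 ⇒ x=−20/21=-0.9524; min R=1−1/(4·21/20)=0.7619>−1
Confirm numerically:
  x=-0.924: |R|=0.97246 <1
  x=-0.637: |R|=0.78906 <1
  x=-0.627: |R|=0.78579 <1
  x=-0.564: |R|=0.77000 <1
  x=-1.549: |R|=1.97037 >1
  x=-1.389: |R|=1.63679 >1
  x=-1.307: |R|=1.48666 >1
Interval (-0.9524, 0).

(-0.9524,0); λ=-5 ⇒ h* = (20/21)/5 = 0.1905.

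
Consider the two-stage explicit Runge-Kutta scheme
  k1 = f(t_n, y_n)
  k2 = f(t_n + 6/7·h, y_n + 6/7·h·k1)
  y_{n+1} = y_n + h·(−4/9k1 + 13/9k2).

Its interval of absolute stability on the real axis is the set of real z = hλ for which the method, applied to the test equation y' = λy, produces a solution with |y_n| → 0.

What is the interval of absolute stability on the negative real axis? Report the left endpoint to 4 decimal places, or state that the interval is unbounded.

z∈(-0.8077,0).

Set f=λy, z=hλ:
  k1=λy_n ⇒ h·k1=z·y_n;  k2=λ(1+6/7z)y_n ⇒ h·k2=z(1+6/7z)y_n
  y_{n+1}/y_n = 1 − 4/9z + 13/9z(1+6/7z) = 1 + z + 26/21z²
  so R(z) = 1 + z + 26/21z².

Need |R(x)|<1, x<0.
x=-1.06: |R|=1.3311
R=1: x+26/21x²=0 ⇒ x=−21/26=-0.8077; min R=1−1/(4·26/21)=0.7981>−1
Confirm numerically:
  x=-0.739: |R|=0.93715 <1
  x=-0.496: |R|=0.80859 <1
  x=-0.480: |R|=0.80526 <1
  x=-0.334: |R|=0.80412 <1
  x=-1.089: |R|=1.37928 >1
  x=-1.082: |R|=1.36747 >1
  x=-1.044: |R|=1.30544 >1
So |R|<1 on (-0.8077, 0).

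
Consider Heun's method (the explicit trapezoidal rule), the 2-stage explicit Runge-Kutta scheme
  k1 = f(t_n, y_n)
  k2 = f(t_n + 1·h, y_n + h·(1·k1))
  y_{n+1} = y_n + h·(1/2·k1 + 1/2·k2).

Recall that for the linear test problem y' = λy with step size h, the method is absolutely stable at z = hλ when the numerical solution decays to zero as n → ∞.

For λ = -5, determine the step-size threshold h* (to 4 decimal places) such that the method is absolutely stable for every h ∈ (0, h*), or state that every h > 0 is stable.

(-2.0000,0); λ=-5 ⇒ h* = 0.4000.

Set f=λy, z=hλ:
  order 2, 2-stage ⇒ R(z)=1+z+z^2/2
  (e.g. R(-0.5)=0.62500, |R|=0.62500)

Need |R(x)|<1, x<0.
x=-0.5: |R|=0.6250
|R(-1.06)|=0.5018 |R(-1.03)|=0.5005 |R(-0.61)|=0.5760
Bisect:
  x_lo=-2.6410 |R|=1.8464  x_hi=-0.2376 |R|=0.7906
  mid=-1.43928 |R|=0.59649 →hi
  mid=-2.04013 |R|=1.04093 →lo
  mid=-1.73971 |R|=0.77358 →hi
  mid=-1.88992 |R|=0.89598 →hi
  mid=-1.96502 |R|=0.96563 →hi
  mid=-2.00257 |R|=1.00258 →lo
  mid=-1.98380 |R|=0.98393 →hi
  mid=-1.99319 |R|=0.99321 →hi
  mid=-1.99788 |R|=0.99788 →hi
  mid=-2.00023 |R|=1.00023 →lo
  ...
  [-2.00008,-1.99993] ⇒ x*=-2.0000
So |R|<1 on (-2.0000, 0).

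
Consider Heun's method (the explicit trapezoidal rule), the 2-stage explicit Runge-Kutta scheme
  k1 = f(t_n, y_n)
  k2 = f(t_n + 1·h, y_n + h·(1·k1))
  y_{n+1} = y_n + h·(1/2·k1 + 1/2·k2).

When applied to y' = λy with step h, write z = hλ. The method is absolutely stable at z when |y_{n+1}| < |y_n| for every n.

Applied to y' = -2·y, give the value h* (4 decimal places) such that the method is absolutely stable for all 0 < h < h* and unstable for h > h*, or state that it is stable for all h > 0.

Test eqn y'=λy, z=hλ:
  order 2, 2-stage ⇒ R(z)=1+z+z^2/2
  (e.g. R(-1.64)=0.70480, |R|=0.70480)

Find x<0 with |R(x)|<1.
x=-1.64: |R|=0.7048
|R(-1.64)|=0.7048 |R(-1.54)|=0.6458 |R(-0.92)|=0.5032
Bisect:
  x_lo=-2.5317 |R|=1.6731  x_hi=-0.1971 |R|=0.8223
  mid=-1.36445 |R|=0.56641 →hi
  mid=-1.94810 |R|=0.94945 →hi
  mid=-2.23992 |R|=1.26871 →lo
  mid=-2.09401 |R|=1.09843 →lo
  mid=-2.02106 |R|=1.02128 →lo
  mid=-1.98458 |R|=0.98470 →hi
  mid=-2.00282 |R|=1.00282 →lo
  mid=-1.99370 |R|=0.99372 →hi
  mid=-1.99826 |R|=0.99826 →hi
  ...
  [-2.00011,-1.99997] ⇒ x*=-2.0000
Interval (-2.0000, 0).

(-2.0000,0); λ=-2 ⇒ h* = 1.0000.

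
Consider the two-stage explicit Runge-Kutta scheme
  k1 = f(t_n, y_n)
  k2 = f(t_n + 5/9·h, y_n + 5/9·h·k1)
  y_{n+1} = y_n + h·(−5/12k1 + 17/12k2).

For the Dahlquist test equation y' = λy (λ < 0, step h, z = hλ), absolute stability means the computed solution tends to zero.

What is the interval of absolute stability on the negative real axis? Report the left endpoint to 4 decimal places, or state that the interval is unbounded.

With y'=λy (z=hλ):
  k1=λy_n ⇒ h·k1=z·y_n;  k2=λ(1+5/9z)y_n ⇒ h·k2=z(1+5/9z)y_n
  y_{n+1}/y_n = 1 − 5/12z + 17/12z(1+5/9z) = 1 + z + 85/108z²
  R(z) = 1 + z + 85/108z².

Solve |R(x)|<1 on ℝ⁻.
x=-0.86: |R|=0.7221
R=1: x+85/108x²=0 ⇒ x=−108/85=-1.2706; min R=1−1/(4·85/108)=0.6824>−1
Confirm numerically:
  x=-1.128: |R|=0.87341 <1
  x=-0.990: |R|=0.78138 <1
  x=-0.939: |R|=0.75495 <1
  x=-0.795: |R|=0.70243 <1
  x=-1.527: |R|=1.30816 >1
  x=-1.475: |R|=1.23730 >1
  x=-1.319: |R|=1.05026 >1
So |R|<1 on (-1.2706, 0).

z∈(-1.2706,0).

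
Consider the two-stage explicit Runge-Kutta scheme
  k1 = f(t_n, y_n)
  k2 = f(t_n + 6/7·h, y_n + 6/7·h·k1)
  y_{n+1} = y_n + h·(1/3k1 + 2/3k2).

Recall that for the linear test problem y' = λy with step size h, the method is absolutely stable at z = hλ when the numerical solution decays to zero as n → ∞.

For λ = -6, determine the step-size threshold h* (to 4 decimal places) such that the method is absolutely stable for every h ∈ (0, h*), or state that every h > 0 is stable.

(-1.7500,0); λ=-6 ⇒ h* = (7/4)/6 = 0.2917.

Test eqn y'=λy, z=hλ:
  k1=λy_n ⇒ h·k1=z·y_n;  k2=λ(1+6/7z)y_n ⇒ h·k2=z(1+6/7z)y_n
  y_{n+1}/y_n = 1 + 1/3z + 2/3z(1+6/7z) = 1 + z + 4/7z²
  ⇒ R(z) = 1 + z + 4/7z².

Find x<0 with |R(x)|<1.
x=-0.6: |R|=0.6057
R=1: x+4/7x²=0 ⇒ x=−7/4=-1.7500; min R=1−1/(4·4/7)=0.5625>−1
Confirm numerically:
  x=-1.582: |R|=0.84813 <1
  x=-1.558: |R|=0.82907 <1
  x=-1.545: |R|=0.81901 <1
  x=-1.471: |R|=0.76548 <1
  x=-2.336: |R|=1.78223 >1
  x=-2.139: |R|=1.47547 >1
  x=-2.076: |R|=1.38673 >1
So |R|<1 on (-1.7500, 0).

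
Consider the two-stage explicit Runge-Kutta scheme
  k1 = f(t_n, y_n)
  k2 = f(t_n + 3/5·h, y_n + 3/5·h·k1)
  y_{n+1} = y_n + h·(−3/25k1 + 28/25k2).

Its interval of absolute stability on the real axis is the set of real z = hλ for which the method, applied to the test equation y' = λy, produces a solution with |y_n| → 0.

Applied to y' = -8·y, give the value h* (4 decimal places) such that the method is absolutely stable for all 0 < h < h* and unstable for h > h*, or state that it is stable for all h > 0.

Set f=λy, z=hλ:
  k1=λy_n ⇒ h·k1=z·y_n;  k2=λ(1+3/5z)y_n ⇒ h·k2=z(1+3/5z)y_n
  y_{n+1}/y_n = 1 − 3/25z + 28/25z(1+3/5z) = 1 + z + 84/125z²
  so R(z) = 1 + z + 84/125z².

Solve |R(x)|<1 on ℝ⁻.
x=-1.54: |R|=1.0537
R=1: x+84/125x²=0 ⇒ x=−125/84=-1.4881; min R=1−1/(4·84/125)=0.6280>−1
Confirm numerically:
  x=-1.387: |R|=0.90577 <1
  x=-1.210: |R|=0.77388 <1
  x=-0.824: |R|=0.63227 <1
  x=-0.640: |R|=0.63525 <1
  x=-1.971: |R|=1.63961 >1
  x=-1.743: |R|=1.29857 >1
  x=-1.515: |R|=1.02739 >1
Stable set (-1.4881, 0).

(-1.4881,0); λ=-8 ⇒ h* = (125/84)/8 = 0.1860.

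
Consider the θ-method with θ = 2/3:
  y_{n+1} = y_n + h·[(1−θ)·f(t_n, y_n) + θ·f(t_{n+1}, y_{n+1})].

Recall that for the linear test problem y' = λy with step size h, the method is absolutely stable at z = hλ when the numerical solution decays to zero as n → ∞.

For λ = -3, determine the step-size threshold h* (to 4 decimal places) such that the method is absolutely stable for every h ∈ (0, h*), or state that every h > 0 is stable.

On y'=λy, z=hλ:
  y_{n+1} = y_n + z·[1/3·y_n + 2/3·y_{n+1}] ⇒ (1 − 2/3z)y_{n+1} = (1 + 1/3z)y_n
  R(z) = (1 + 1/3z)/(1 − 2/3z).

Need |R(x)|<1, x<0.
x=-1.52: |R|=0.2450
x=-2: |R|=0.1429
x=-10: |R|=0.3043
x=-100: |R|=0.4778
θ=2/3≥1/2 ⇒ |1+1/3x|<|1−2/3x| ∀x<0 ⇒ stable on all of ℝ⁻.

(−∞, 0) — no finite endpoint. Any h>0 works for λ=-3.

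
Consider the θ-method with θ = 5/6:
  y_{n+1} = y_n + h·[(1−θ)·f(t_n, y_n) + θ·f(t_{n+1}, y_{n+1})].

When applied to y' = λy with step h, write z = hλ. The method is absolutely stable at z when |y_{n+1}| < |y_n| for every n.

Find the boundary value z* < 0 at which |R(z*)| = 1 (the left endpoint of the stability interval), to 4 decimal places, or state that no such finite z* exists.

interval (−∞, 0).

On y'=λy, z=hλ:
  y_{n+1} = y_n + z·[1/6·y_n + 5/6·y_{n+1}] ⇒ (1 − 5/6z)y_{n+1} = (1 + 1/6z)y_n
  Hence R(z) = (1 + 1/6z)/(1 − 5/6z).

Boundary: |R(x)|=1, x<0.
x=-1.07: |R|=0.4344
x=-2: |R|=0.2500
x=-10: |R|=0.0714
x=-100: |R|=0.1858
θ=5/6≥1/2 ⇒ |1+1/6x|<|1−5/6x| ∀x<0 ⇒ unbounded interval.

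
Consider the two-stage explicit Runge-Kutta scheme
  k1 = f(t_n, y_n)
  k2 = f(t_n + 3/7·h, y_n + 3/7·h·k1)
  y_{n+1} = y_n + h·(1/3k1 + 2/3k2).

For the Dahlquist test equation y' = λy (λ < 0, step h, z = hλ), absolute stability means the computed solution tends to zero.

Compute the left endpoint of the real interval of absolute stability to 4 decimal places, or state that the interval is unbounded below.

Set f=λy, z=hλ:
  k1=λy_n ⇒ h·k1=z·y_n;  k2=λ(1+3/7z)y_n ⇒ h·k2=z(1+3/7z)y_n
  y_{n+1}/y_n = 1 + 1/3z + 2/3z(1+3/7z) = 1 + z + 2/7z²
  R(z) = 1 + z + 2/7z².

Find x<0 with |R(x)|<1.
x=-0.68: |R|=0.4521
R=1: x+2/7x²=0 ⇒ x=−7/2=-3.5000; min R=1−1/(4·2/7)=0.1250>−1
Confirm numerically:
  x=-3.273: |R|=0.78772 <1
  x=-2.501: |R|=0.28614 <1
  x=-2.304: |R|=0.21269 <1
  x=-4.043: |R|=1.62724 >1
  x=-3.986: |R|=1.55348 >1
  x=-3.957: |R|=1.51667 >1
So |R|<1 on (-3.5000, 0).

z* = -3.5000.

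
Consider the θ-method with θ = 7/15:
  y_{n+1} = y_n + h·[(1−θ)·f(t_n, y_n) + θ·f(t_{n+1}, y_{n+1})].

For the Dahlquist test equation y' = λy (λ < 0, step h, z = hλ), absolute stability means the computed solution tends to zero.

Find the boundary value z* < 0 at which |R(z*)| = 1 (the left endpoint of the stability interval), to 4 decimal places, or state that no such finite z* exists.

left endpoint -30.0000.

On y'=λy, z=hλ:
  y_{n+1} = y_n + z·[8/15·y_n + 7/15·y_{n+1}] ⇒ (1 − 7/15z)y_{n+1} = (1 + 8/15z)y_n
  so R(z) = (1 + 8/15z)/(1 − 7/15z).

Solve |R(x)|<1 on ℝ⁻.
x=-0.93: |R|=0.3515
R=−1: 1+8/15x = −1+7/15x ⇒ -1/15x=2 ⇒ x=2/(-1/15)=-30.0000
Confirm numerically:
  x=-18.771: |R|=0.92330 <1
  x=-15.205: |R|=0.87817 <1
  x=-13.733: |R|=0.85362 <1
  x=-30.523: |R|=1.00229 >1
  x=-30.075: |R|=1.00033 >1
So |R|<1 on (-30.0000, 0).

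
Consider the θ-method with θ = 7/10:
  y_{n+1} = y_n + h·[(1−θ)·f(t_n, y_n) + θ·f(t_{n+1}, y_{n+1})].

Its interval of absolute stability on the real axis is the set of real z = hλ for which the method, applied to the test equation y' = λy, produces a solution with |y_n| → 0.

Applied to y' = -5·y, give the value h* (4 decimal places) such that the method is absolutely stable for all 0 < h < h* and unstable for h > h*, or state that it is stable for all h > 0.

(−∞, 0) — no finite endpoint. Any h>0 works for λ=-5.

Set f=λy, z=hλ:
  y_{n+1} = y_n + z·[3/10·y_n + 7/10·y_{n+1}] ⇒ (1 − 7/10z)y_{n+1} = (1 + 3/10z)y_n
  Hence R(z) = (1 + 3/10z)/(1 − 7/10z).

Need |R(x)|<1, x<0.
x=-1.2: |R|=0.3478
x=-2: |R|=0.1667
x=-10: |R|=0.2500
x=-100: |R|=0.4085
θ=7/10≥1/2 ⇒ |1+3/10x|<|1−7/10x| ∀x<0 ⇒ interval (−∞,0).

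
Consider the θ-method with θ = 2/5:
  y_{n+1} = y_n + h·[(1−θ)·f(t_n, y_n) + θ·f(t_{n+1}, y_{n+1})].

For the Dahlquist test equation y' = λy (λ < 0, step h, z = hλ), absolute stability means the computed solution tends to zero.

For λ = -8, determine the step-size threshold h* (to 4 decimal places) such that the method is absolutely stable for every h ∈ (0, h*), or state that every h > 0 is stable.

(-10.0000,0); λ=-8 ⇒ h* = (10)/8 = 1.2500.

Test eqn y'=λy, z=hλ:
  y_{n+1} = y_n + z·[3/5·y_n + 2/5·y_{n+1}] ⇒ (1 − 2/5z)y_{n+1} = (1 + 3/5z)y_n
  R(z) = (1 + 3/5z)/(1 − 2/5z).

Boundary: |R(x)|=1, x<0.
x=-1.37: |R|=0.1150
R=−1: 1+3/5x = −1+2/5x ⇒ -1/5x=2 ⇒ x=2/(-1/5)=-10.0000
Confirm numerically:
  x=-9.689: |R|=0.98724 <1
  x=-7.494: |R|=0.87462 <1
  x=-6.501: |R|=0.80563 <1
  x=-5.598: |R|=0.72820 <1
  x=-10.448: |R|=1.01730 >1
  x=-10.077: |R|=1.00306 >1
Stable set (-10.0000, 0).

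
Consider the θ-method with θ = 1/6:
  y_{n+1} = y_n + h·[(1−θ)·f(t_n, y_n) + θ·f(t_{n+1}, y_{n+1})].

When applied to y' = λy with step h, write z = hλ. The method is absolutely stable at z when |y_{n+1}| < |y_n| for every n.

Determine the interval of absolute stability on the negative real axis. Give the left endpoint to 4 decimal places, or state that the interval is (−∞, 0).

z∈(-3.0000,0).

Test eqn y'=λy, z=hλ:
  y_{n+1} = y_n + z·[5/6·y_n + 1/6·y_{n+1}] ⇒ (1 − 1/6z)y_{n+1} = (1 + 5/6z)y_n
  Hence R(z) = (1 + 5/6z)/(1 − 1/6z).

Boundary: |R(x)|=1, x<0.
x=-0.31: |R|=0.7052
R=−1: 1+5/6x = −1+1/6x ⇒ -2/3x=2 ⇒ x=2/(-2/3)=-3.0000
Confirm numerically:
  x=-2.719: |R|=0.87109 <1
  x=-2.701: |R|=0.86254 <1
  x=-2.194: |R|=0.60654 <1
  x=-1.613: |R|=0.27125 <1
  x=-3.431: |R|=1.18280 >1
  x=-3.322: |R|=1.13817 >1
  x=-3.132: |R|=1.05782 >1
So |R|<1 on (-3.0000, 0).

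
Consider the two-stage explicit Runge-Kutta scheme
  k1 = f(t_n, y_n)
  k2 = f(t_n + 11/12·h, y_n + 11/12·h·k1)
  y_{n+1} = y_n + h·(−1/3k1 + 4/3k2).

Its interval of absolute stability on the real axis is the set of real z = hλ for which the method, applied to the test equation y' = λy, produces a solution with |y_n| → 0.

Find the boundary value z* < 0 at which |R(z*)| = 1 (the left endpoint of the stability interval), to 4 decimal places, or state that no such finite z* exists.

With y'=λy (z=hλ):
  k1=λy_n ⇒ h·k1=z·y_n;  k2=λ(1+11/12z)y_n ⇒ h·k2=z(1+11/12z)y_n
  y_{n+1}/y_n = 1 − 1/3z + 4/3z(1+11/12z) = 1 + z + 11/9z²
  R(z) = 1 + z + 11/9z².

Solve |R(x)|<1 on ℝ⁻.
x=-1.3: |R|=1.7656
R=1: x+11/9x²=0 ⇒ x=−9/11=-0.8182; min R=1−1/(4·11/9)=0.7955>−1
Confirm numerically:
  x=-0.748: |R|=0.93584 <1
  x=-0.612: |R|=0.84578 <1
  x=-0.571: |R|=0.82749 <1
  x=-0.551: |R|=0.82007 <1
  x=-1.252: |R|=1.66384 >1
  x=-1.229: |R|=1.61709 >1
  x=-0.866: |R|=1.05061 >1
So |R|<1 on (-0.8182, 0).

left endpoint -0.8182.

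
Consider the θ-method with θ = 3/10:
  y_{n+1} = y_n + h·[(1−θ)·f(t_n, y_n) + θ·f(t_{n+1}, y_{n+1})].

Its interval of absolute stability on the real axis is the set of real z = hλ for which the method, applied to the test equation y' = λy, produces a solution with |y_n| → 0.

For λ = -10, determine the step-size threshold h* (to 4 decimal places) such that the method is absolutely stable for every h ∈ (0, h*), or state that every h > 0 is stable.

Test eqn y'=λy, z=hλ:
  y_{n+1} = y_n + z·[7/10·y_n + 3/10·y_{n+1}] ⇒ (1 − 3/10z)y_{n+1} = (1 + 7/10z)y_n
  Hence R(z) = (1 + 7/10z)/(1 − 3/10z).

Boundary: |R(x)|=1, x<0.
x=-1.42: |R|=0.0042
R=−1: 1+7/10x = −1+3/10x ⇒ -2/5x=2 ⇒ x=2/(-2/5)=-5.0000
Confirm numerically:
  x=-4.140: |R|=0.84657 <1
  x=-4.023: |R|=0.82292 <1
  x=-3.212: |R|=0.63577 <1
  x=-3.093: |R|=0.60434 <1
  x=-5.465: |R|=1.07047 >1
  x=-5.435: |R|=1.06615 >1
  x=-5.062: |R|=1.00985 >1
So |R|<1 on (-5.0000, 0).

(-5.0000,0); λ=-10 ⇒ h* = (5)/10 = 0.5000.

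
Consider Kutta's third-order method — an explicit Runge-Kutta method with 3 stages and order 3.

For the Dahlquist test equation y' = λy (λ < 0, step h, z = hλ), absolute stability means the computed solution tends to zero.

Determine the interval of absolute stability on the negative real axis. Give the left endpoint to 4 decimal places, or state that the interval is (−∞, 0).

z∈(-2.5127,0).

With y'=λy (z=hλ):
  order 3, 3-stage ⇒ R(z)=1+z+z^2/2+z^3/6
  (e.g. R(-1.03)=0.31833, |R|=0.31833)

Boundary: |R(x)|=1, x<0.
x=-1.03: |R|=0.3183
|R(-1.38)|=0.1342 |R(-1.26)|=0.2004 |R(-0.86)|=0.4038
Bisect:
  x_lo=-2.9939 |R|=1.9848  x_hi=-0.3601 |R|=0.6969
  mid=-1.67701 |R|=0.05689 →hi
  mid=-2.33545 |R|=0.73134 →hi
  mid=-2.66467 |R|=1.26783 →lo
  mid=-2.50006 |R|=0.97926 →hi
  mid=-2.58236 |R|=1.11819 →lo
  mid=-2.54121 |R|=1.04742 →lo
  mid=-2.52063 |R|=1.01302 →lo
  ...
  [-2.51276,-2.51260] ⇒ x*=-2.5127
Stable set (-2.5127, 0).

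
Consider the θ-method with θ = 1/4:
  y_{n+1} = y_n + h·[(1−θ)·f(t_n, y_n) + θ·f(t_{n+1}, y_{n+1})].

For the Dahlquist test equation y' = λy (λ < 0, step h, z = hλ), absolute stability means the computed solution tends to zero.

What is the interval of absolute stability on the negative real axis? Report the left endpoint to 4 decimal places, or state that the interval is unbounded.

(-4.0000, 0).

With y'=λy (z=hλ):
  y_{n+1} = y_n + z·[3/4·y_n + 1/4·y_{n+1}] ⇒ (1 − 1/4z)y_{n+1} = (1 + 3/4z)y_n
  Hence R(z) = (1 + 3/4z)/(1 − 1/4z).

Solve |R(x)|<1 on ℝ⁻.
x=-0.49: |R|=0.5635
R=−1: 1+3/4x = −1+1/4x ⇒ -1/2x=2 ⇒ x=2/(-1/2)=-4.0000
Confirm numerically:
  x=-3.876: |R|=0.96851 <1
  x=-3.767: |R|=0.94000 <1
  x=-3.395: |R|=0.83638 <1
  x=-4.537: |R|=1.12581 >1
  x=-4.428: |R|=1.10157 >1
So |R|<1 on (-4.0000, 0).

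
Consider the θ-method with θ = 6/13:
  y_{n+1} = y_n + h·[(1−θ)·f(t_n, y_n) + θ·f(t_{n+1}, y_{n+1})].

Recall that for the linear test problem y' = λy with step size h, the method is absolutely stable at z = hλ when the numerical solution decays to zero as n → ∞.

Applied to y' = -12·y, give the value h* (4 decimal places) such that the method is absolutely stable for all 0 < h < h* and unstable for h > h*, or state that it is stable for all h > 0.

Set f=λy, z=hλ:
  y_{n+1} = y_n + z·[7/13·y_n + 6/13·y_{n+1}] ⇒ (1 − 6/13z)y_{n+1} = (1 + 7/13z)y_n
  R(z) = (1 + 7/13z)/(1 − 6/13z).

Solve |R(x)|<1 on ℝ⁻.
x=-0.75: |R|=0.4429
R=−1: 1+7/13x = −1+6/13x ⇒ -1/13x=2 ⇒ x=2/(-1/13)=-26.0000
Confirm numerically:
  x=-25.786: |R|=0.99872 <1
  x=-19.655: |R|=0.95154 <1
  x=-15.913: |R|=0.90701 <1
  x=-26.508: |R|=1.00295 >1
Stable set (-26.0000, 0).

(-26.0000,0); λ=-12 ⇒ h* = (26)/12 = 2.1667.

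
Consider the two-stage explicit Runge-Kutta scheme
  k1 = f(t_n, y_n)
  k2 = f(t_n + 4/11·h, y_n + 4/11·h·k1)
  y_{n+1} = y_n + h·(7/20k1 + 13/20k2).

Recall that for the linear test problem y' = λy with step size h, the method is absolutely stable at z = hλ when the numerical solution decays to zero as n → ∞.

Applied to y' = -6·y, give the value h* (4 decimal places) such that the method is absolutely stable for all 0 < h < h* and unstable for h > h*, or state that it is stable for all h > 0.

(-4.2308,0); λ=-6 ⇒ h* = (55/13)/6 = 0.7051.

On y'=λy, z=hλ:
  k1=λy_n ⇒ h·k1=z·y_n;  k2=λ(1+4/11z)y_n ⇒ h·k2=z(1+4/11z)y_n
  y_{n+1}/y_n = 1 + 7/20z + 13/20z(1+4/11z) = 1 + z + 13/55z²
  Hence R(z) = 1 + z + 13/55z².

Solve |R(x)|<1 on ℝ⁻.
x=-0.94: |R|=0.2689
R=1: x+13/55x²=0 ⇒ x=−55/13=-4.2308; min R=1−1/(4·13/55)=-0.0577>−1
Confirm numerically:
  x=-3.881: |R|=0.67915 <1
  x=-3.195: |R|=0.21781 <1
  x=-3.179: |R|=0.20970 <1
  x=-2.866: |R|=0.07548 <1
  x=-4.797: |R|=1.64201 >1
  x=-4.644: |R|=1.45359 >1
  x=-4.518: |R|=1.30673 >1
Interval (-4.2308, 0).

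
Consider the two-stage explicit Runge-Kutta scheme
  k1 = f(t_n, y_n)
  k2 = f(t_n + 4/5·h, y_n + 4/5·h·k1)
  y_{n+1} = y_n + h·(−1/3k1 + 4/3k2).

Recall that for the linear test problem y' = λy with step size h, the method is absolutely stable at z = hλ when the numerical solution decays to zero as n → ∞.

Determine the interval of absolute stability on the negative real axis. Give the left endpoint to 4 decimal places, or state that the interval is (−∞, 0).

(-0.9375, 0).

Set f=λy, z=hλ:
  k1=λy_n ⇒ h·k1=z·y_n;  k2=λ(1+4/5z)y_n ⇒ h·k2=z(1+4/5z)y_n
  y_{n+1}/y_n = 1 − 1/3z + 4/3z(1+4/5z) = 1 + z + 16/15z²
  R(z) = 1 + z + 16/15z².

Need |R(x)|<1, x<0.
x=-1.13: |R|=1.2320
R=1: x+16/15x²=0 ⇒ x=−15/16=-0.9375; min R=1−1/(4·16/15)=0.7656>−1
Confirm numerically:
  x=-0.832: |R|=0.90637 <1
  x=-0.782: |R|=0.87029 <1
  x=-0.615: |R|=0.78844 <1
  x=-1.484: |R|=1.86507 >1
  x=-1.074: |R|=1.15637 >1
So |R|<1 on (-0.9375, 0).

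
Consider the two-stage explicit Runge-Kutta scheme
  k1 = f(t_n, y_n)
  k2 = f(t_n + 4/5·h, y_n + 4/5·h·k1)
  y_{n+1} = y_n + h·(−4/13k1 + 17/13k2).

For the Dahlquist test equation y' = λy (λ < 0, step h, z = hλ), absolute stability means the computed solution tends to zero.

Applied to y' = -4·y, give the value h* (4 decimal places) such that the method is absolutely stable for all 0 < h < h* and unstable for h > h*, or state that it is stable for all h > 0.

Set f=λy, z=hλ:
  k1=λy_n ⇒ h·k1=z·y_n;  k2=λ(1+4/5z)y_n ⇒ h·k2=z(1+4/5z)y_n
  y_{n+1}/y_n = 1 − 4/13z + 17/13z(1+4/5z) = 1 + z + 68/65z²
  so R(z) = 1 + z + 68/65z².

Find x<0 with |R(x)|<1.
x=-1.72: |R|=2.3749
R=1: x+68/65x²=0 ⇒ x=−65/68=-0.9559; min R=1−1/(4·68/65)=0.7610>−1
Confirm numerically:
  x=-0.923: |R|=0.96825 <1
  x=-0.811: |R|=0.87708 <1
  x=-0.610: |R|=0.77927 <1
  x=-0.426: |R|=0.76385 <1
  x=-1.196: |R|=1.30044 >1
  x=-1.163: |R|=1.25200 >1
  x=-1.060: |R|=1.11546 >1
Interval (-0.9559, 0).

(-0.9559,0); λ=-4 ⇒ h* = (65/68)/4 = 0.2390.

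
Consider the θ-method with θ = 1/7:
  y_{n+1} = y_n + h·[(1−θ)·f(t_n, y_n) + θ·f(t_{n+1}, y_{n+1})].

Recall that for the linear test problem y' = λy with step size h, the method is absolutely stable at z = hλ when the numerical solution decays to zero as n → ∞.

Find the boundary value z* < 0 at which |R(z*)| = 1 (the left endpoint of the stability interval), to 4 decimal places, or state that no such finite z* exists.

On y'=λy, z=hλ:
  y_{n+1} = y_n + z·[6/7·y_n + 1/7·y_{n+1}] ⇒ (1 − 1/7z)y_{n+1} = (1 + 6/7z)y_n
  R(z) = (1 + 6/7z)/(1 − 1/7z).

Need |R(x)|<1, x<0.
x=-1.61: |R|=0.3089
R=−1: 1+6/7x = −1+1/7x ⇒ -5/7x=2 ⇒ x=2/(-5/7)=-2.8000
Confirm numerically:
  x=-1.784: |R|=0.42168 <1
  x=-1.328: |R|=0.11623 <1
  x=-1.310: |R|=0.10349 <1
  x=-3.233: |R|=1.21157 >1
  x=-3.034: |R|=1.11660 >1
  x=-2.957: |R|=1.07884 >1
Stable set (-2.8000, 0).

left endpoint -2.8000.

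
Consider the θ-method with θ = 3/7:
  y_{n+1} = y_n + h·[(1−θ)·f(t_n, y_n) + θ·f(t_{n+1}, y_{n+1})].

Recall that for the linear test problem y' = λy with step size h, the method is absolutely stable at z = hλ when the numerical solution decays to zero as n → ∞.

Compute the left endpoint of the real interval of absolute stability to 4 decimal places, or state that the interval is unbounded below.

Test eqn y'=λy, z=hλ:
  y_{n+1} = y_n + z·[4/7·y_n + 3/7·y_{n+1}] ⇒ (1 − 3/7z)y_{n+1} = (1 + 4/7z)y_n
  Hence R(z) = (1 + 4/7z)/(1 − 3/7z).

Need |R(x)|<1, x<0.
x=-0.81: |R|=0.3987
R=−1: 1+4/7x = −1+3/7x ⇒ -1/7x=2 ⇒ x=2/(-1/7)=-14.0000
Confirm numerically:
  x=-13.410: |R|=0.98751 <1
  x=-13.301: |R|=0.98510 <1
  x=-6.748: |R|=0.73381 <1
  x=-14.327: |R|=1.00654 >1
  x=-14.279: |R|=1.00560 >1
Interval (-14.0000, 0).

left endpoint -14.0000.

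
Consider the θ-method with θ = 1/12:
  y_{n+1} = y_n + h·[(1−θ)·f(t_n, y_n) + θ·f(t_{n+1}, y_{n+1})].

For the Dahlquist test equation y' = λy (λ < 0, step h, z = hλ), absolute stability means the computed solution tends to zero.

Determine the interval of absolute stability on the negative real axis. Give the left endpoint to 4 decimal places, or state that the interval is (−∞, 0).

(-2.4000, 0).

Test eqn y'=λy, z=hλ:
  y_{n+1} = y_n + z·[11/12·y_n + 1/12·y_{n+1}] ⇒ (1 − 1/12z)y_{n+1} = (1 + 11/12z)y_n
  Hence R(z) = (1 + 11/12z)/(1 − 1/12z).

Need |R(x)|<1, x<0.
x=-0.67: |R|=0.3654
R=−1: 1+11/12x = −1+1/12x ⇒ -5/6x=2 ⇒ x=2/(-5/6)=-2.4000
Confirm numerically:
  x=-2.336: |R|=0.95536 <1
  x=-1.783: |R|=0.55235 <1
  x=-1.172: |R|=0.06772 <1
  x=-1.029: |R|=0.05227 <1
  x=-2.849: |R|=1.30238 >1
  x=-2.826: |R|=1.28733 >1
Interval (-2.4000, 0).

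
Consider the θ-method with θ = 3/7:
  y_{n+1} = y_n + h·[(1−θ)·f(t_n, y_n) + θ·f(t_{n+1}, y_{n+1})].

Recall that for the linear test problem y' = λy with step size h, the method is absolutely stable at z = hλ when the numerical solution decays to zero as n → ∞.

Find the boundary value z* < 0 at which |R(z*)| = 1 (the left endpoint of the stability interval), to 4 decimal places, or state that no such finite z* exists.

z* = -14.0000.

Test eqn y'=λy, z=hλ:
  y_{n+1} = y_n + z·[4/7·y_n + 3/7·y_{n+1}] ⇒ (1 − 3/7z)y_{n+1} = (1 + 4/7z)y_n
  Hence R(z) = (1 + 4/7z)/(1 − 3/7z).

Find x<0 with |R(x)|<1.
x=-0.58: |R|=0.5355
R=−1: 1+4/7x = −1+3/7x ⇒ -1/7x=2 ⇒ x=2/(-1/7)=-14.0000
Confirm numerically:
  x=-13.688: |R|=0.99351 <1
  x=-10.843: |R|=0.92013 <1
  x=-8.396: |R|=0.82590 <1
  x=-14.500: |R|=1.00990 >1
  x=-14.242: |R|=1.00487 >1
  x=-14.140: |R|=1.00283 >1
Interval (-14.0000, 0).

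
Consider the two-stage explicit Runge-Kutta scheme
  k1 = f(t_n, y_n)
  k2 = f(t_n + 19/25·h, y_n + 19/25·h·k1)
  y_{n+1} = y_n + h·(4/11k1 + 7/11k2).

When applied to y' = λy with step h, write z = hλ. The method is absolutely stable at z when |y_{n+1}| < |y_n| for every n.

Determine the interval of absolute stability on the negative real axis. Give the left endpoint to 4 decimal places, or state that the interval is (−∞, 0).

Set f=λy, z=hλ:
  k1=λy_n ⇒ h·k1=z·y_n;  k2=λ(1+19/25z)y_n ⇒ h·k2=z(1+19/25z)y_n
  y_{n+1}/y_n = 1 + 4/11z + 7/11z(1+19/25z) = 1 + z + 133/275z²
  ⇒ R(z) = 1 + z + 133/275z².

Find x<0 with |R(x)|<1.
x=-1.1: |R|=0.4852
R=1: x+133/275x²=0 ⇒ x=−275/133=-2.0677; min R=1−1/(4·133/275)=0.4831>−1
Confirm numerically:
  x=-1.721: |R|=0.71145 <1
  x=-1.538: |R|=0.60601 <1
  x=-1.535: |R|=0.60456 <1
  x=-0.829: |R|=0.50337 <1
  x=-2.650: |R|=1.74634 >1
  x=-2.575: |R|=1.63181 >1
  x=-2.485: |R|=1.50156 >1
Stable set (-2.0677, 0).

(-2.0677, 0).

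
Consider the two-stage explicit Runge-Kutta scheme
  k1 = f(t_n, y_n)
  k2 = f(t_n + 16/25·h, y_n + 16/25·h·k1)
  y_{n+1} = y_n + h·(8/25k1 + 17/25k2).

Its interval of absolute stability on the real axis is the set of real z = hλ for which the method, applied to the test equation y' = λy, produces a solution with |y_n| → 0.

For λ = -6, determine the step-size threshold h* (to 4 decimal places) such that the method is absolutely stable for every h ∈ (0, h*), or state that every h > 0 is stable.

(-2.2978,0); λ=-6 ⇒ h* = (625/272)/6 = 0.3830.

Test eqn y'=λy, z=hλ:
  k1=λy_n ⇒ h·k1=z·y_n;  k2=λ(1+16/25z)y_n ⇒ h·k2=z(1+16/25z)y_n
  y_{n+1}/y_n = 1 + 8/25z + 17/25z(1+16/25z) = 1 + z + 272/625z²
  Hence R(z) = 1 + z + 272/625z².

Find x<0 with |R(x)|<1.
x=-1.44: |R|=0.4624
R=1: x+272/625x²=0 ⇒ x=−625/272=-2.2978; min R=1−1/(4·272/625)=0.4256>−1
Confirm numerically:
  x=-2.176: |R|=0.88466 <1
  x=-2.080: |R|=0.80285 <1
  x=-1.767: |R|=0.59182 <1
  x=-1.175: |R|=0.42585 <1
  x=-2.894: |R|=1.75090 >1
  x=-2.882: |R|=1.73274 >1
Stable set (-2.2978, 0).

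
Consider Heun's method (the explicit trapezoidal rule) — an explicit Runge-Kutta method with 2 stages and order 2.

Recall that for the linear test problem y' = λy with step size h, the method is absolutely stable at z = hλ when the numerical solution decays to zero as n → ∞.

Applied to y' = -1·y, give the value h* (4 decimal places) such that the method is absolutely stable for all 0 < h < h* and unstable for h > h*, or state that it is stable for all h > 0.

(-2.0000,0); λ=-1 ⇒ h* = 2.0000.

With y'=λy (z=hλ):
  order 2, 2-stage ⇒ R(z)=1+z+z^2/2
  (e.g. R(-1.77)=0.79645, |R|=0.79645)

Find x<0 with |R(x)|<1.
x=-1.77: |R|=0.7964
|R(-1.24)|=0.5288 |R(-1.1)|=0.5050 |R(-0.94)|=0.5018
Bisect:
  x_lo=-2.5340 |R|=1.6766  x_hi=-0.3065 |R|=0.7405
  mid=-1.42026 |R|=0.58831 →hi
  mid=-1.97714 |R|=0.97740 →hi
  mid=-2.25557 |R|=1.28823 →lo
  mid=-2.11635 |R|=1.12312 →lo
  mid=-2.04674 |R|=1.04784 →lo
  mid=-2.01194 |R|=1.01201 →lo
  mid=-1.99454 |R|=0.99455 →hi
  mid=-2.00324 |R|=1.00324 →lo
  mid=-1.99889 |R|=0.99889 →hi
  mid=-2.00106 |R|=1.00106 →lo
  ...
  [-2.00011,-1.99998] ⇒ x*=-2.0000
Stable set (-2.0000, 0).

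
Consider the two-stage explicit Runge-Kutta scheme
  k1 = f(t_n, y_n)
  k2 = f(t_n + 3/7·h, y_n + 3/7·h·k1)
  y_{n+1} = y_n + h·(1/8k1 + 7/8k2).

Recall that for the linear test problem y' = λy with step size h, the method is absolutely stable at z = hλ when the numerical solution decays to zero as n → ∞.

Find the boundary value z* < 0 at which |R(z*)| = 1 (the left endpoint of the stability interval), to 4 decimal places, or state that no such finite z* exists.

z* = -2.6667.

With y'=λy (z=hλ):
  k1=λy_n ⇒ h·k1=z·y_n;  k2=λ(1+3/7z)y_n ⇒ h·k2=z(1+3/7z)y_n
  y_{n+1}/y_n = 1 + 1/8z + 7/8z(1+3/7z) = 1 + z + 3/8z²
  ⇒ R(z) = 1 + z + 3/8z².

Boundary: |R(x)|=1, x<0.
x=-1.54: |R|=0.3494
R=1: x+3/8x²=0 ⇒ x=−8/3=-2.6667; min R=1−1/(4·3/8)=0.3333>−1
Confirm numerically:
  x=-1.737: |R|=0.39444 <1
  x=-1.373: |R|=0.33392 <1
  x=-1.334: |R|=0.33333 <1
  x=-3.025: |R|=1.40648 >1
  x=-2.872: |R|=1.22114 >1
Interval (-2.6667, 0).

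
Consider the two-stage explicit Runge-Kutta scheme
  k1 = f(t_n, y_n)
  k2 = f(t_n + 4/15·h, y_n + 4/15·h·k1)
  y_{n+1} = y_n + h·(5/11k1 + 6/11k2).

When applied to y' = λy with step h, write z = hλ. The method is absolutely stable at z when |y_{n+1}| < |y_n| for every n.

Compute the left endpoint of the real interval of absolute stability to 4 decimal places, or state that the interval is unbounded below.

On y'=λy, z=hλ:
  k1=λy_n ⇒ h·k1=z·y_n;  k2=λ(1+4/15z)y_n ⇒ h·k2=z(1+4/15z)y_n
  y_{n+1}/y_n = 1 + 5/11z + 6/11z(1+4/15z) = 1 + z + 8/55z²
  so R(z) = 1 + z + 8/55z².

Need |R(x)|<1, x<0.
x=-1.43: |R|=0.1326
R=1: x+8/55x²=0 ⇒ x=−55/8=-6.8750; min R=1−1/(4·8/55)=-0.7188>−1
Confirm numerically:
  x=-6.250: |R|=0.43182 <1
  x=-5.023: |R|=0.35310 <1
  x=-4.958: |R|=0.38247 <1
  x=-4.831: |R|=0.43630 <1
  x=-7.394: |R|=1.55818 >1
  x=-7.124: |R|=1.25802 >1
Interval (-6.8750, 0).

left endpoint -6.8750.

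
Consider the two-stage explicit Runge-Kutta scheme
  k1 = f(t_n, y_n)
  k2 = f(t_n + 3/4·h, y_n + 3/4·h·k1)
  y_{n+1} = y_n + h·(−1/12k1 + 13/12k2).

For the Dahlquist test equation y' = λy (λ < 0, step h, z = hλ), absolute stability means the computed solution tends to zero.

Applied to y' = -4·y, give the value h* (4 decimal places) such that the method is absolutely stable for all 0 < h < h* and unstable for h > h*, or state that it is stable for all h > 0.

Set f=λy, z=hλ:
  k1=λy_n ⇒ h·k1=z·y_n;  k2=λ(1+3/4z)y_n ⇒ h·k2=z(1+3/4z)y_n
  y_{n+1}/y_n = 1 − 1/12z + 13/12z(1+3/4z) = 1 + z + 13/16z²
  so R(z) = 1 + z + 13/16z².

Boundary: |R(x)|=1, x<0.
x=-1.52: |R|=1.3572
R=1: x+13/16x²=0 ⇒ x=−16/13=-1.2308; min R=1−1/(4·13/16)=0.6923>−1
Confirm numerically:
  x=-1.196: |R|=0.96621 <1
  x=-1.177: |R|=0.94858 <1
  x=-1.043: |R|=0.84088 <1
  x=-0.870: |R|=0.74498 <1
  x=-1.707: |R|=1.66050 >1
  x=-1.679: |R|=1.61147 >1
  x=-1.356: |R|=1.13797 >1
Interval (-1.2308, 0).

(-1.2308,0); λ=-4 ⇒ h* = (16/13)/4 = 0.3077.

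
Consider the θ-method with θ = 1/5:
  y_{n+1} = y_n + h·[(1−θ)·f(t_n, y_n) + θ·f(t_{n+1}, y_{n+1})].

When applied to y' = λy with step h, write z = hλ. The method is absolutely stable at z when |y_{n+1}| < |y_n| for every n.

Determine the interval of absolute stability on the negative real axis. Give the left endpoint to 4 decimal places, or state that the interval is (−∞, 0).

With y'=λy (z=hλ):
  y_{n+1} = y_n + z·[4/5·y_n + 1/5·y_{n+1}] ⇒ (1 − 1/5z)y_{n+1} = (1 + 4/5z)y_n
  so R(z) = (1 + 4/5z)/(1 − 1/5z).

Find x<0 with |R(x)|<1.
x=-1.04: |R|=0.1391
R=−1: 1+4/5x = −1+1/5x ⇒ -3/5x=2 ⇒ x=2/(-3/5)=-3.3333
Confirm numerically:
  x=-3.182: |R|=0.94451 <1
  x=-3.024: |R|=0.88435 <1
  x=-2.702: |R|=0.75409 <1
  x=-3.924: |R|=1.19857 >1
  x=-3.794: |R|=1.15715 >1
  x=-3.517: |R|=1.06469 >1
Interval (-3.3333, 0).

z∈(-3.3333,0).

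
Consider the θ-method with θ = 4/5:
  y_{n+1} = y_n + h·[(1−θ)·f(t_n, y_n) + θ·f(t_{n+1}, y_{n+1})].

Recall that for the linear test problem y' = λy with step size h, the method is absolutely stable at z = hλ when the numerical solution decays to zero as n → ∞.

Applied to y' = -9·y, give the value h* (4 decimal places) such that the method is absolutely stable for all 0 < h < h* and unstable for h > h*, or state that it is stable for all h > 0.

With y'=λy (z=hλ):
  y_{n+1} = y_n + z·[1/5·y_n + 4/5·y_{n+1}] ⇒ (1 − 4/5z)y_{n+1} = (1 + 1/5z)y_n
  ⇒ R(z) = (1 + 1/5z)/(1 − 4/5z).

Boundary: |R(x)|=1, x<0.
x=-0.71: |R|=0.5472
x=-2: |R|=0.2308
x=-10: |R|=0.1111
x=-100: |R|=0.2346
θ=4/5≥1/2 ⇒ |1+1/5x|<|1−4/5x| ∀x<0 ⇒ unbounded interval.

(−∞, 0) — no finite endpoint. Any h>0 works for λ=-9.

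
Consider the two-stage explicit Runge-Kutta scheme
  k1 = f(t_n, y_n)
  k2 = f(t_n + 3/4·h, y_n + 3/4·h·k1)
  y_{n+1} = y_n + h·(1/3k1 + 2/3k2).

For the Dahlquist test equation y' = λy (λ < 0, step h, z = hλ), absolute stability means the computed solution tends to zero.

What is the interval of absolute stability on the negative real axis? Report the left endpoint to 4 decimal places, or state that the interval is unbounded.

Test eqn y'=λy, z=hλ:
  k1=λy_n ⇒ h·k1=z·y_n;  k2=λ(1+3/4z)y_n ⇒ h·k2=z(1+3/4z)y_n
  y_{n+1}/y_n = 1 + 1/3z + 2/3z(1+3/4z) = 1 + z + 1/2z²
  Hence R(z) = 1 + z + 1/2z².

Boundary: |R(x)|=1, x<0.
x=-1.55: |R|=0.6513
R=1: x+1/2x²=0 ⇒ x=−2=-2.0000; min R=1−1/(4·1/2)=0.5000>−1
Confirm numerically:
  x=-1.905: |R|=0.90951 <1
  x=-1.331: |R|=0.55478 <1
  x=-0.873: |R|=0.50806 <1
  x=-2.559: |R|=1.71524 >1
  x=-2.518: |R|=1.65216 >1
  x=-2.048: |R|=1.04915 >1
Stable set (-2.0000, 0).

(-2.0000, 0).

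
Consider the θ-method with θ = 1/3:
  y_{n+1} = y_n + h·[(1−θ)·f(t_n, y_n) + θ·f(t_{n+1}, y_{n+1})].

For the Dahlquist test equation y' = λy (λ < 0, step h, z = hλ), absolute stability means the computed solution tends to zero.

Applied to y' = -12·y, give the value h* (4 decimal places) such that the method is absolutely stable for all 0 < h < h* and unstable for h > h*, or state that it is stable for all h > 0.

On y'=λy, z=hλ:
  y_{n+1} = y_n + z·[2/3·y_n + 1/3·y_{n+1}] ⇒ (1 − 1/3z)y_{n+1} = (1 + 2/3z)y_n
  R(z) = (1 + 2/3z)/(1 − 1/3z).

Boundary: |R(x)|=1, x<0.
x=-0.78: |R|=0.3810
R=−1: 1+2/3x = −1+1/3x ⇒ -1/3x=2 ⇒ x=2/(-1/3)=-6.0000
Confirm numerically:
  x=-5.507: |R|=0.94205 <1
  x=-5.229: |R|=0.90631 <1
  x=-2.843: |R|=0.45970 <1
  x=-6.549: |R|=1.05749 >1
  x=-6.188: |R|=1.02046 >1
Interval (-6.0000, 0).

(-6.0000,0); λ=-12 ⇒ h* = (6)/12 = 0.5000.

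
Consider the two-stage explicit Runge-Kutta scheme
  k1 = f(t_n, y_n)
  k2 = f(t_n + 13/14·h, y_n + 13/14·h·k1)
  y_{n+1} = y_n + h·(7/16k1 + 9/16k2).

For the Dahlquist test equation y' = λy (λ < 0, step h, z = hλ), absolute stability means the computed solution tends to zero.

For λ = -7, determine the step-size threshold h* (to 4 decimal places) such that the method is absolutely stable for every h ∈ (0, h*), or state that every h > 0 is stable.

Test eqn y'=λy, z=hλ:
  k1=λy_n ⇒ h·k1=z·y_n;  k2=λ(1+13/14z)y_n ⇒ h·k2=z(1+13/14z)y_n
  y_{n+1}/y_n = 1 + 7/16z + 9/16z(1+13/14z) = 1 + z + 117/224z²
  so R(z) = 1 + z + 117/224z².

Find x<0 with |R(x)|<1.
x=-1.28: |R|=0.5758
R=1: x+117/224x²=0 ⇒ x=−224/117=-1.9145; min R=1−1/(4·117/224)=0.5214>−1
Confirm numerically:
  x=-1.423: |R|=0.63466 <1
  x=-0.994: |R|=0.52207 <1
  x=-0.795: |R|=0.53512 <1
  x=-2.443: |R|=1.67434 >1
  x=-2.329: |R|=1.50420 >1
  x=-1.951: |R|=1.03716 >1
Stable set (-1.9145, 0).

(-1.9145,0); λ=-7 ⇒ h* = (224/117)/7 = 0.2735.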